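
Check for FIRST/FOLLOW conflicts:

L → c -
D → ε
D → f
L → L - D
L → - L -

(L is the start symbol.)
A FIRST/FOLLOW conflict occurs when a non-terminal N has a nullable alternative N → β (β ⇒* ε) and another alternative N → α with FIRST(α) ∩ FOLLOW(N) ≠ ∅: on such a lookahead the parser cannot decide between expanding α and letting N vanish via β.

Nullable non-terminals: D.

D: nullable alternative(s) D → ε; FOLLOW(D) = { $, '-' }
  D → ε: FIRST \ {ε} = { } — this is the only nullable alternative, skip
  D → f: FIRST \ {ε} = { 'f' } — disjoint from FOLLOW(D)

L has no nullable alternative, so no FIRST/FOLLOW check is needed there.

No FIRST/FOLLOW conflicts found.

Answer: No FIRST/FOLLOW conflicts.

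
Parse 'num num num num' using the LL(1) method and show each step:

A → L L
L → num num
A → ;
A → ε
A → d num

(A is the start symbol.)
LL(1) parsing maintains a stack (initially the start symbol over $) and the input. At each step: if the stack top is a terminal, match it against the current input token; if it is a non-terminal N, replace it with the RHS of M[N, lookahead] (the unique production whose predict set contains the lookahead).

Stack is shown with the top on the left.

Stack        Input              Action
--------------------------------------
A $          num num num num $  output A → L L
L L $        num num num num $  output L → num num
num num L $  num num num num $  match 'num'
num L $      num num num $      match 'num'
L $          num num $          output L → num num
num num $    num num $          match 'num'
num $        num $              match 'num'
$            $                  accept

The string is accepted.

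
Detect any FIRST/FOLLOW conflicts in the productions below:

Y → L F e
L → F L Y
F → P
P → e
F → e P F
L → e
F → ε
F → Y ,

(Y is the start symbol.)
Yes. F → P with FOLLOW(F) on { 'e' }; F → e P F with FOLLOW(F) on { 'e' }; F → Y ',' with FOLLOW(F) on { 'e' }

A FIRST/FOLLOW conflict occurs when a non-terminal N has a nullable alternative N → β (β ⇒* ε) and another alternative N → α with FIRST(α) ∩ FOLLOW(N) ≠ ∅: on such a lookahead the parser cannot decide between expanding α and letting N vanish via β.

Nullable non-terminals: F.
FIRST sets used below: FIRST(P) = { 'e' }, FIRST(Y) = { 'e' }

F: nullable alternative(s) F → ε; FOLLOW(F) = { 'e' }
  F → P: FIRST \ {ε} = { 'e' } — overlaps FOLLOW(F) on { 'e' }: CONFLICT
  F → e P F: FIRST \ {ε} = { 'e' } — overlaps FOLLOW(F) on { 'e' }: CONFLICT
  F → ε: FIRST \ {ε} = { } — this is the only nullable alternative, skip
  F → Y ,: FIRST \ {ε} = { 'e' } — overlaps FOLLOW(F) on { 'e' }: CONFLICT

L, P, Y have no nullable alternative, so no FIRST/FOLLOW check is needed there.

So the grammar has 3 FIRST/FOLLOW conflicts (marked CONFLICT above).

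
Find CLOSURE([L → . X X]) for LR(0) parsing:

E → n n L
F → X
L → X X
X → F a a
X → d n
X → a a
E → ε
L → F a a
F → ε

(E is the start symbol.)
To compute CLOSURE, for each item [A → α.Bβ] where B is a non-terminal, add [B → .γ] for all productions B → γ; repeat for the newly added items until nothing changes.

Start with: [L → . X X]
  [L → . X X] has the dot before X: add [X → . F a a], [X → . d n], [X → . a a]
  [X → . F a a] has the dot before F: add [F → . X], [F → .]
No further items can be added.

CLOSURE = { [F → . X], [F → .], [L → . X X], [X → . F a a], [X → . a a], [X → . d n] }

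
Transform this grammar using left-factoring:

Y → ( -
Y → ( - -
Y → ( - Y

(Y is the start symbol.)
Y → ( - Y'
Y' → ε
Y' → -
Y' → Y

Left-factoring transforms A → αβ₁ | αβ₂ into A → αA' and A' → β₁ | β₂
(α is the longest common prefix among the alternatives). Repeat until
no nonterminal has two alternatives with a common prefix.

Round 1: Y has alternatives sharing prefix '( -'. Introduce Y': Y → ( - Y'
  Add: Y' → ε
  Add: Y' → -
  Add: Y' → Y

No remaining common prefixes — done.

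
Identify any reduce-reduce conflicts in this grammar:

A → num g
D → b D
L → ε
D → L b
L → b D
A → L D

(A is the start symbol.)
Augment with A' → A and build the canonical LR(0) collection (I0 = CLOSURE({[A' → . A]}), then GOTO on every symbol after a dot until no new states appear). It has 12 states:
  I0: { [A → . L D], [A → . num g], [A' → . A], [L → . b D], [L → .] }  — shift, reduce
  I1: { [A' → A .] }  — accept
  I2: { [A → L . D], [D → . L b], [D → . b D], [L → . b D], [L → .] }  — shift, reduce
  I3: { [D → . L b], [D → . b D], [L → . b D], [L → .], [L → b . D] }  — shift, reduce
  I4: { [A → num . g] }  — shift
  I5: { [A → num g .] }  — reduce
  I6: { [L → b D .] }  — reduce
  I7: { [D → L . b] }  — shift
  I8: { [D → . L b], [D → . b D], [D → b . D], [L → . b D], [L → .], [L → b . D] }  — shift, reduce
  I9: { [D → b D .], [L → b D .] }  — 2 reduces
  I10: { [D → L b .] }  — reduce
  I11: { [A → L D .] }  — reduce

I9 contains complete items [D → b D .], [L → b D .] — reduce-reduce conflict.

Answer: Yes — I9: [D → b D .] vs [L → b D .]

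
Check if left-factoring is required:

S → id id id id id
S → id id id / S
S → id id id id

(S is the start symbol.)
Yes, S has productions with common prefix 'id id id'

Left-factoring is needed when two productions for the same non-terminal
share a common prefix on the right-hand side.

Productions for S:
  S → id id id id id
  S → id id id / S
  S → id id id id

Found common prefix 'id id id' in productions for S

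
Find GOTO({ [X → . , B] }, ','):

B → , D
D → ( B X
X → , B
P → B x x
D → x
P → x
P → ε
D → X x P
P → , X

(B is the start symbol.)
{ [B → . , D], [X → , . B] }

GOTO(I, ',') = CLOSURE({ [A → αX.β] : [A → α.Xβ] ∈ I, X = ',' })

Items with dot before ',', with the dot advanced:
  [X → . , B] → [X → , . B]
Closure of the advanced items:
  [X → , . B] has the dot before B: add [B → . , D]

GOTO = { [B → . , D], [X → , . B] }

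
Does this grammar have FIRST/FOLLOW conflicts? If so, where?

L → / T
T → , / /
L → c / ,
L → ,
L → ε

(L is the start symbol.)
A FIRST/FOLLOW conflict occurs when a non-terminal N has a nullable alternative N → β (β ⇒* ε) and another alternative N → α with FIRST(α) ∩ FOLLOW(N) ≠ ∅: on such a lookahead the parser cannot decide between expanding α and letting N vanish via β.

Nullable non-terminals: L.

L: nullable alternative(s) L → ε; FOLLOW(L) = { $ }
  L → / T: FIRST \ {ε} = { '/' } — disjoint from FOLLOW(L)
  L → c / ,: FIRST \ {ε} = { 'c' } — disjoint from FOLLOW(L)
  L → ,: FIRST \ {ε} = { ',' } — disjoint from FOLLOW(L)
  L → ε: FIRST \ {ε} = { } — this is the only nullable alternative, skip

T has no nullable alternative, so no FIRST/FOLLOW check is needed there.

No FIRST/FOLLOW conflicts found.

Answer: No FIRST/FOLLOW conflicts.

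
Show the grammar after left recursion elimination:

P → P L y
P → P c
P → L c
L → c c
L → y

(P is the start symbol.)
P → L c P'
P' → L y P'
P' → c P'
P' → ε
L → c c
L → y

P is directly left-recursive. The standard transformation for
  A → A α₁ | ... | A α_m | β₁ | ... | β_n
is
  A  → β₁ A' | ... | β_n A'
  A' → α₁ A' | ... | α_m A' | ε

P → L c becomes P → L c P'
P → P L y becomes P' → L y P'
P → P c becomes P' → c P'
Add P' → ε

Productions for other non-terminals are unchanged:
  L → c c
  L → y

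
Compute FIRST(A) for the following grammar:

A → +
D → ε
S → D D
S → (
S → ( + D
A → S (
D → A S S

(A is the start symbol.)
To compute FIRST(A), examine every production with A on the left-hand side, reading each right-hand side left to right until a non-nullable symbol is reached.

FIRST sets of the other non-terminals involved (by the same procedure, iterated to a fixed point):
  FIRST(S) = { '(', '+', ε }

From A → +:
  - '+' is a terminal: add '+' and stop
From A → S (:
  - S is a non-terminal: add FIRST(S) \ {ε} = { '(', '+' }
    S is nullable, so continue to the next symbol
  - '(' is a terminal: add '(' and stop

Collecting: FIRST(A) = { '(', '+' }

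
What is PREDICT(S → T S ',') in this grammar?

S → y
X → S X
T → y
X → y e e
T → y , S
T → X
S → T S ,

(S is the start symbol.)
PREDICT(S → T S ',') = (FIRST(RHS) \ {ε}) ∪ (FOLLOW(S) if ε ∈ FIRST(RHS), i.e. RHS ⇒* ε)
FIRST(T) = { 'y' }
FIRST(T S ',') = { 'y' }
ε ∉ FIRST(T S ','), so FOLLOW(S) is not added.
PREDICT(S → T S ',') = { 'y' }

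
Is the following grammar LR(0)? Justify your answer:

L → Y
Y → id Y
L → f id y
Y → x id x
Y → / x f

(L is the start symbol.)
A grammar is LR(0) if no state in the canonical LR(0) collection has:
  - both a shift item (dot before a terminal) and a complete item (shift-reduce conflict), or
  - two or more complete items (reduce-reduce conflict; the accept item [L' → L .] counts as a complete item here).

Augment with L' → L and build the canonical LR(0) collection (I0 = CLOSURE({[L' → . L]}), then GOTO on every symbol after a dot until no new states appear). It has 14 states:
  I0: { [L → . Y], [L → . f id y], [L' → . L], [Y → . / x f], [Y → . id Y], [Y → . x id x] }  — shift
  I1: { [Y → / . x f] }  — shift
  I2: { [L' → L .] }  — accept
  I3: { [L → Y .] }  — reduce
  I4: { [L → f . id y] }  — shift
  I5: { [Y → . / x f], [Y → . id Y], [Y → . x id x], [Y → id . Y] }  — shift
  I6: { [Y → x . id x] }  — shift
  I7: { [Y → x id . x] }  — shift
  I8: { [Y → x id x .] }  — reduce
  I9: { [Y → id Y .] }  — reduce
  I10: { [L → f id . y] }  — shift
  I11: { [L → f id y .] }  — reduce
  I12: { [Y → / x . f] }  — shift
  I13: { [Y → / x f .] }  — reduce

Every state is either a pure shift/goto state or contains exactly one complete item and nothing to shift — no conflicts. The grammar is LR(0).

Answer: Yes, the grammar is LR(0)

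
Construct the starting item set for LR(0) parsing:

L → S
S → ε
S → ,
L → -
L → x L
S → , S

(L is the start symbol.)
First, augment the grammar with L' → L
I₀ = CLOSURE({ [L' → . L] }):
  [L' → . L] has the dot before L: add [L → . S], [L → . -], [L → . x L]
  [L → . S] has the dot before S: add [S → .], [S → . ,], [S → . , S]
No further items can be added.

I₀ = { [L → . -], [L → . S], [L → . x L], [L' → . L], [S → . , S], [S → . ,], [S → .] }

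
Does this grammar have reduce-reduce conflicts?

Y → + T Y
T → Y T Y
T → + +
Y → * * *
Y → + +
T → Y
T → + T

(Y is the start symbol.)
A reduce-reduce conflict occurs when an LR(0) state has two complete items [A → α .] and [B → β .] — both call for a reduction, and with no lookahead the parser cannot choose between them.

Augment with Y' → Y and build the canonical LR(0) collection (I0 = CLOSURE({[Y' → . Y]}), then GOTO on every symbol after a dot until no new states appear). It has 15 states:
  I0: { [Y → . * * *], [Y → . + +], [Y → . + T Y], [Y' → . Y] }  — shift
  I1: { [Y → * . * *] }  — shift
  I2: { [T → . + +], [T → . + T], [T → . Y T Y], [T → . Y], [Y → + . +], [Y → + . T Y], [Y → . * * *], [Y → . + +], [Y → . + T Y] }  — shift
  I3: { [Y' → Y .] }  — accept
  I4: { [T → + . +], [T → + . T], [T → . + +], [T → . + T], [T → . Y T Y], [T → . Y], [Y → + + .], [Y → + . +], [Y → + . T Y], [Y → . * * *], [Y → . + +], [Y → . + T Y] }  — shift, reduce
  I5: { [Y → + T . Y], [Y → . * * *], [Y → . + +], [Y → . + T Y] }  — shift
  I6: { [T → . + +], [T → . + T], [T → . Y T Y], [T → . Y], [T → Y . T Y], [T → Y .], [Y → . * * *], [Y → . + +], [Y → . + T Y] }  — shift, reduce
  I7: { [T → + . +], [T → + . T], [T → . + +], [T → . + T], [T → . Y T Y], [T → . Y], [Y → + . +], [Y → + . T Y], [Y → . * * *], [Y → . + +], [Y → . + T Y] }  — shift
  I8: { [T → Y T . Y], [Y → . * * *], [Y → . + +], [Y → . + T Y] }  — shift
  I9: { [T → Y T Y .] }  — reduce
  I10: { [T → + + .], [T → + . +], [T → + . T], [T → . + +], [T → . + T], [T → . Y T Y], [T → . Y], [Y → + + .], [Y → + . +], [Y → + . T Y], [Y → . * * *], [Y → . + +], [Y → . + T Y] }  — shift, 2 reduces
  I11: { [T → + T .], [Y → + T . Y], [Y → . * * *], [Y → . + +], [Y → . + T Y] }  — shift, reduce
  I12: { [Y → + T Y .] }  — reduce
  I13: { [Y → * * . *] }  — shift
  I14: { [Y → * * * .] }  — reduce

I10 contains complete items [T → + + .], [Y → + + .] — reduce-reduce conflict.

Answer: Yes — I10: [T → + + .] vs [Y → + + .]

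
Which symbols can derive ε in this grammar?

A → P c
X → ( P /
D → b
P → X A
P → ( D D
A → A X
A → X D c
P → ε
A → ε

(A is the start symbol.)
A non-terminal is nullable if it can derive ε (the empty string): either it has an ε-production, or it has a production whose right-hand side consists entirely of nullable non-terminals.

ε-productions: P → ε, A → ε
So P, A are immediately nullable.
No further non-terminal can be added: every production for the remaining non-terminals contains a terminal or a non-nullable non-terminal.
Nullable = { 'A', 'P' }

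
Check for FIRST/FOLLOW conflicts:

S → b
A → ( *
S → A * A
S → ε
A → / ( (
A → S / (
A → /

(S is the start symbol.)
Yes. S → A '*' A with FOLLOW(S) on { '/' }

Nullable non-terminals: S.
FIRST sets used below: FIRST(A) = { '(', '/', 'b' }

S: nullable alternative(s) S → ε; FOLLOW(S) = { $, '/' }
  S → b: FIRST \ {ε} = { 'b' } — disjoint from FOLLOW(S)
  S → A * A: FIRST \ {ε} = { '(', '/', 'b' } — overlaps FOLLOW(S) on { '/' }: CONFLICT
  S → ε: FIRST \ {ε} = { } — this is the only nullable alternative, skip

A has no nullable alternative, so no FIRST/FOLLOW check is needed there.

So the grammar has 1 FIRST/FOLLOW conflict (marked CONFLICT above).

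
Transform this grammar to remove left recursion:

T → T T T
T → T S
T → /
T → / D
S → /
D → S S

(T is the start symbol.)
T is directly left-recursive. The standard transformation for
  A → A α₁ | ... | A α_m | β₁ | ... | β_n
is
  A  → β₁ A' | ... | β_n A'
  A' → α₁ A' | ... | α_m A' | ε

T → / becomes T → / T'
T → / D becomes T → / D T'
T → T T T becomes T' → T T T'
T → T S becomes T' → S T'
Add T' → ε

Productions for other non-terminals are unchanged:
  S → /
  D → S S

Resulting grammar:
T → / T'
T → / D T'
T' → T T T'
T' → S T'
T' → ε
S → /
D → S S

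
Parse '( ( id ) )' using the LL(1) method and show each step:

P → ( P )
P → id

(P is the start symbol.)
LL(1) parsing maintains a stack (initially the start symbol over $) and the input. At each step: if the stack top is a terminal, match it against the current input token; if it is a non-terminal N, replace it with the RHS of M[N, lookahead] (the unique production whose predict set contains the lookahead).

Stack is shown with the top on the left.

Stack      Input         Action
-------------------------------
P $        ( ( id ) ) $  output P → ( P )
( P ) $    ( ( id ) ) $  match '('
P ) $      ( id ) ) $    output P → ( P )
( P ) ) $  ( id ) ) $    match '('
P ) ) $    id ) ) $      output P → id
id ) ) $   id ) ) $      match 'id'
) ) $      ) ) $         match ')'
) $        ) $           match ')'
$          $             accept

The string is accepted.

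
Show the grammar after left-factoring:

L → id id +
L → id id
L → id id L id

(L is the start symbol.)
Left-factoring transforms A → αβ₁ | αβ₂ into A → αA' and A' → β₁ | β₂
(α is the longest common prefix among the alternatives). Repeat until
no nonterminal has two alternatives with a common prefix.

Round 1: L has alternatives sharing prefix 'id id'. Introduce L': L → id id L'
  Add: L' → +
  Add: L' → ε
  Add: L' → L id

No remaining common prefixes — done.

Resulting grammar:
L → id id L'
L' → +
L' → ε
L' → L id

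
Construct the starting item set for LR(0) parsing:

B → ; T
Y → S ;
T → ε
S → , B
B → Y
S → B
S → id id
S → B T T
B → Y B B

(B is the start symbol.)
First, augment the grammar with B' → B
I₀ = CLOSURE({ [B' → . B] }):
  [B' → . B] has the dot before B: add [B → . ; T], [B → . Y], [B → . Y B B]
  [B → . Y] has the dot before Y: add [Y → . S ;]
  [Y → . S ;] has the dot before S: add [S → . , B], [S → . B], [S → . id id], [S → . B T T]
No further items can be added.

I₀ = { [B → . ; T], [B → . Y B B], [B → . Y], [B' → . B], [S → . , B], [S → . B T T], [S → . B], [S → . id id], [Y → . S ;] }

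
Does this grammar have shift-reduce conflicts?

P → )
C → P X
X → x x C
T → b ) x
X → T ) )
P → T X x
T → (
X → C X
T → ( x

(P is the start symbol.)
Yes — I1: [T → ( .] vs [T → ( . x]; I16: [P → ) .] vs [X → T ) . )]

Augment with P' → P and build the canonical LR(0) collection (I0 = CLOSURE({[P' → . P]}), then GOTO on every symbol after a dot until no new states appear). It has 21 states:
  I0: { [P → . )], [P → . T X x], [P' → . P], [T → . ( x], [T → . (], [T → . b ) x] }  — shift
  I1: { [T → ( . x], [T → ( .] }  — shift, reduce
  I2: { [P → ) .] }  — reduce
  I3: { [P' → P .] }  — accept
  I4: { [C → . P X], [P → . )], [P → . T X x], [P → T . X x], [T → . ( x], [T → . (], [T → . b ) x], [X → . C X], [X → . T ) )], [X → . x x C] }  — shift
  I5: { [T → b . ) x] }  — shift
  I6: { [T → b ) . x] }  — shift
  I7: { [T → b ) x .] }  — reduce
  I8: { [C → . P X], [P → . )], [P → . T X x], [T → . ( x], [T → . (], [T → . b ) x], [X → . C X], [X → . T ) )], [X → . x x C], [X → C . X] }  — shift
  I9: { [C → . P X], [C → P . X], [P → . )], [P → . T X x], [T → . ( x], [T → . (], [T → . b ) x], [X → . C X], [X → . T ) )], [X → . x x C] }  — shift
  I10: { [C → . P X], [P → . )], [P → . T X x], [P → T . X x], [T → . ( x], [T → . (], [T → . b ) x], [X → . C X], [X → . T ) )], [X → . x x C], [X → T . ) )] }  — shift
  I11: { [P → T X . x] }  — shift
  I12: { [X → x . x C] }  — shift
  I13: { [C → . P X], [P → . )], [P → . T X x], [T → . ( x], [T → . (], [T → . b ) x], [X → x x . C] }  — shift
  I14: { [X → x x C .] }  — reduce
  I15: { [P → T X x .] }  — reduce
  I16: { [P → ) .], [X → T ) . )] }  — shift, reduce
  I17: { [X → T ) ) .] }  — reduce
  I18: { [C → P X .] }  — reduce
  I19: { [X → C X .] }  — reduce
  I20: { [T → ( x .] }  — reduce

I1 contains reduce item [T → ( .] and shift item [T → ( . x] — shift-reduce conflict.
I16 contains reduce item [P → ) .] and shift item [X → T ) . )] — shift-reduce conflict.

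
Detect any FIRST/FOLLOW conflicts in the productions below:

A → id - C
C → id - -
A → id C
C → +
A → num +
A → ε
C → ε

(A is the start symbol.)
A FIRST/FOLLOW conflict occurs when a non-terminal N has a nullable alternative N → β (β ⇒* ε) and another alternative N → α with FIRST(α) ∩ FOLLOW(N) ≠ ∅: on such a lookahead the parser cannot decide between expanding α and letting N vanish via β.

Nullable non-terminals: A, C.

A: nullable alternative(s) A → ε; FOLLOW(A) = { $ }
  A → id - C: FIRST \ {ε} = { 'id' } — disjoint from FOLLOW(A)
  A → id C: FIRST \ {ε} = { 'id' } — disjoint from FOLLOW(A)
  A → num +: FIRST \ {ε} = { 'num' } — disjoint from FOLLOW(A)
  A → ε: FIRST \ {ε} = { } — this is the only nullable alternative, skip

C: nullable alternative(s) C → ε; FOLLOW(C) = { $ }
  C → id - -: FIRST \ {ε} = { 'id' } — disjoint from FOLLOW(C)
  C → +: FIRST \ {ε} = { '+' } — disjoint from FOLLOW(C)
  C → ε: FIRST \ {ε} = { } — this is the only nullable alternative, skip

No FIRST/FOLLOW conflicts found.

Answer: No FIRST/FOLLOW conflicts.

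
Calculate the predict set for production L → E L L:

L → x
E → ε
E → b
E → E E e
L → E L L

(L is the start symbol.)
PREDICT(L → E L L) = (FIRST(RHS) \ {ε}) ∪ (FOLLOW(L) if ε ∈ FIRST(RHS), i.e. RHS ⇒* ε)
FIRST(E) = { 'b', 'e', ε }
FIRST(L) = { 'b', 'e', 'x' }
FIRST(E L L) = { 'b', 'e', 'x' }
ε ∉ FIRST(E L L), so FOLLOW(L) is not added.
PREDICT(L → E L L) = { 'b', 'e', 'x' }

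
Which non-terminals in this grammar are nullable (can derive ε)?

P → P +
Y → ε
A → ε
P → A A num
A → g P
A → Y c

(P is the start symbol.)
{ 'A', 'Y' }

ε-productions: Y → ε, A → ε
So Y, A are immediately nullable.
No further non-terminal can be added: every production for the remaining non-terminals contains a terminal or a non-nullable non-terminal.
Nullable = { 'A', 'Y' }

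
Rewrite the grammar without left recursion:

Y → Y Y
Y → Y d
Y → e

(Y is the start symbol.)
Y → e Y'
Y' → Y Y'
Y' → d Y'
Y' → ε

Y is directly left-recursive. The standard transformation for
  A → A α₁ | ... | A α_m | β₁ | ... | β_n
is
  A  → β₁ A' | ... | β_n A'
  A' → α₁ A' | ... | α_m A' | ε

Y → e becomes Y → e Y'
Y → Y Y becomes Y' → Y Y'
Y → Y d becomes Y' → d Y'
Add Y' → ε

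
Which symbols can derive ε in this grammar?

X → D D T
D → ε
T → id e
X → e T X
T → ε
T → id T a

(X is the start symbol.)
{ 'D', 'T', 'X' }

ε-productions: D → ε, T → ε
So D, T are immediately nullable.
X → D D T: every symbol on the right is nullable, so X is nullable too.
Every non-terminal is now nullable.
Nullable = { 'D', 'T', 'X' }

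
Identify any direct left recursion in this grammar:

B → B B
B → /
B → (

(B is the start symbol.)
Yes, B is left-recursive

B → B B: LEFT RECURSIVE (starts with B)
B → /: starts with '/'
B → (: starts with '('

The grammar has direct left recursion on: B.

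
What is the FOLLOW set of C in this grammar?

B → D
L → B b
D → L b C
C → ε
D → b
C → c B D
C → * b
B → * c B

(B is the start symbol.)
{ $, '*', 'b' }

In D → L b C: C is at the end, add FOLLOW(D)

The FOLLOW sets referred to above (computed the same way, to a fixed point):
  FOLLOW(D) = { $, '*', 'b' }

Taking the union: FOLLOW(C) = { $, '*', 'b' }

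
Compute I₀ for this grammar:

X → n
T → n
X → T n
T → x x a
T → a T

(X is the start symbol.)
First, augment the grammar with X' → X
I₀ = CLOSURE({ [X' → . X] }):
  [X' → . X] has the dot before X: add [X → . n], [X → . T n]
  [X → . T n] has the dot before T: add [T → . n], [T → . x x a], [T → . a T]
No further items can be added.

I₀ = { [T → . a T], [T → . n], [T → . x x a], [X → . T n], [X → . n], [X' → . X] }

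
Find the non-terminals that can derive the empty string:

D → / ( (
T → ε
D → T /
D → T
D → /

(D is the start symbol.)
A non-terminal is nullable if it can derive ε (the empty string): either it has an ε-production, or it has a production whose right-hand side consists entirely of nullable non-terminals.

ε-productions: T → ε
So T is immediately nullable.
D → T: every symbol on the right is nullable, so D is nullable too.
Every non-terminal is now nullable.
Nullable = { 'D', 'T' }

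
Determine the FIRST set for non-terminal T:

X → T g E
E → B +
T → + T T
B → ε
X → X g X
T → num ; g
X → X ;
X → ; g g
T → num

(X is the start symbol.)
To compute FIRST(T), examine every production with T on the left-hand side, reading each right-hand side left to right until a non-nullable symbol is reached.

From T → + T T:
  - '+' is a terminal: add '+' and stop
From T → num ; g:
  - num is a terminal: add 'num' and stop
From T → num:
  - num is a terminal: add 'num' and stop

Collecting: FIRST(T) = { '+', 'num' }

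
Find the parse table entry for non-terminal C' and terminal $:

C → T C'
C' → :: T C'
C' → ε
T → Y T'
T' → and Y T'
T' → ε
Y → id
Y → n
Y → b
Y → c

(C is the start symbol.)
To find M[C', $], we find productions for C' where $ is in the predict set (PREDICT(N → α) = (FIRST(α) \ {ε}) ∪ (FOLLOW(N) if α ⇒* ε)).

Relevant sets:
  FOLLOW(C') = { $ }

C' → :: T C': PREDICT = { '::' }
C' → ε: PREDICT = { $ }
  $ is in predict set, so this production goes in M[C', $]

M[C', $] = C' → ε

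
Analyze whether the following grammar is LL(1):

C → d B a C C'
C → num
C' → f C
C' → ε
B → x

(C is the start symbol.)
No. Predict set conflict for C': { 'f' }

Relevant sets:
  FOLLOW(C') = { $, 'f' }

For C:
  PREDICT(C → d B a C C') = { 'd' }
  PREDICT(C → num) = { 'num' }
For C':
  PREDICT(C' → f C) = { 'f' }
  PREDICT(C' → ε) = { $, 'f' }
B has a single production, so nothing to check there.

Conflict found: Predict set conflict for C': { 'f' }
The grammar is NOT LL(1).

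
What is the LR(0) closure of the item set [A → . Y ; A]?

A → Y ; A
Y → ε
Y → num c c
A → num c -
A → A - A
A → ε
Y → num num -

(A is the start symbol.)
{ [A → . Y ; A], [Y → . num c c], [Y → . num num -], [Y → .] }

To compute CLOSURE, for each item [A → α.Bβ] where B is a non-terminal, add [B → .γ] for all productions B → γ; repeat for the newly added items until nothing changes.

Start with: [A → . Y ; A]
  [A → . Y ; A] has the dot before Y: add [Y → .], [Y → . num c c], [Y → . num num -]
No further items can be added.

CLOSURE = { [A → . Y ; A], [Y → . num c c], [Y → . num num -], [Y → .] }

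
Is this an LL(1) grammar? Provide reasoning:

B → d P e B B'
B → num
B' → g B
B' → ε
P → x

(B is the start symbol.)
No. Predict set conflict for B': { 'g' }

A grammar is LL(1) if for each non-terminal N with multiple productions, the predict sets of those productions are pairwise disjoint, where PREDICT(N → α) = (FIRST(α) \ {ε}) ∪ (FOLLOW(N) if α ⇒* ε).

Relevant sets:
  FOLLOW(B') = { $, 'g' }

For B:
  PREDICT(B → d P e B B') = { 'd' }
  PREDICT(B → num) = { 'num' }
For B':
  PREDICT(B' → g B) = { 'g' }
  PREDICT(B' → ε) = { $, 'g' }
P has a single production, so nothing to check there.

Conflict found: Predict set conflict for B': { 'g' }
The grammar is NOT LL(1).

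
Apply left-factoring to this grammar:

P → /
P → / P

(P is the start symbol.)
Left-factoring transforms A → αβ₁ | αβ₂ into A → αA' and A' → β₁ | β₂
(α is the longest common prefix among the alternatives). Repeat until
no nonterminal has two alternatives with a common prefix.

Round 1: P has alternatives sharing prefix '/'. Introduce P': P → / P'
  Add: P' → ε
  Add: P' → P

No remaining common prefixes — done.

Resulting grammar:
P → / P'
P' → ε
P' → P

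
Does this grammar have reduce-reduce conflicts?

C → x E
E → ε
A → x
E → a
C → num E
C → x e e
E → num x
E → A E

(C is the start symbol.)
No reduce-reduce conflicts

A reduce-reduce conflict occurs when an LR(0) state has two complete items [A → α .] and [B → β .] — both call for a reduction, and with no lookahead the parser cannot choose between them.

Augment with C' → C and build the canonical LR(0) collection (I0 = CLOSURE({[C' → . C]}), then GOTO on every symbol after a dot until no new states appear). It has 14 states:
  I0: { [C → . num E], [C → . x E], [C → . x e e], [C' → . C] }  — shift
  I1: { [C' → C .] }  — accept
  I2: { [A → . x], [C → num . E], [E → . A E], [E → . a], [E → . num x], [E → .] }  — shift, reduce
  I3: { [A → . x], [C → x . E], [C → x . e e], [E → . A E], [E → . a], [E → . num x], [E → .] }  — shift, reduce
  I4: { [A → . x], [E → . A E], [E → . a], [E → . num x], [E → .], [E → A . E] }  — shift, reduce
  I5: { [C → x E .] }  — reduce
  I6: { [E → a .] }  — reduce
  I7: { [C → x e . e] }  — shift
  I8: { [E → num . x] }  — shift
  I9: { [A → x .] }  — reduce
  I10: { [E → num x .] }  — reduce
  I11: { [C → x e e .] }  — reduce
  I12: { [E → A E .] }  — reduce
  I13: { [C → num E .] }  — reduce

No state contains more than one complete item.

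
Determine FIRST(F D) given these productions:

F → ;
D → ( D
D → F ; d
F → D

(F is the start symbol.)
{ '(', ';' }

FIRST sets of the non-terminals involved (from the grammar, by fixed-point iteration):
  FIRST(F) = { '(', ';' }

To compute FIRST(F D), process the symbols left to right:
Symbol F is a non-terminal. Add FIRST(F) \ {ε} = { '(', ';' }
F is not nullable (ε ∉ FIRST(F)), so stop here.
FIRST(F D) = { '(', ';' }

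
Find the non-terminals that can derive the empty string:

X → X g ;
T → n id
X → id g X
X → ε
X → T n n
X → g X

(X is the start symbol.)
ε-productions: X → ε
So X is immediately nullable.
No further non-terminal can be added: every production for the remaining non-terminals contains a terminal or a non-nullable non-terminal.
Nullable = { 'X' }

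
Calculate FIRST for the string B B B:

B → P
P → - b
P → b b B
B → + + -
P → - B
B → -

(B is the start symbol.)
FIRST sets of the non-terminals involved (from the grammar, by fixed-point iteration):
  FIRST(B) = { '+', '-', 'b' }

To compute FIRST(B B B), process the symbols left to right:
Symbol B is a non-terminal. Add FIRST(B) \ {ε} = { '+', '-', 'b' }
B is not nullable (ε ∉ FIRST(B)), so stop here.
FIRST(B B B) = { '+', '-', 'b' }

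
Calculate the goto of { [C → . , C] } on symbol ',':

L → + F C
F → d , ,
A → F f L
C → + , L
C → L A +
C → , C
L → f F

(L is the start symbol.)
{ [C → , . C], [C → . + , L], [C → . , C], [C → . L A +], [L → . + F C], [L → . f F] }

GOTO(I, ',') = CLOSURE({ [A → αX.β] : [A → α.Xβ] ∈ I, X = ',' })

Items with dot before ',', with the dot advanced:
  [C → . , C] → [C → , . C]
Closure of the advanced items:
  [C → , . C] has the dot before C: add [C → . + , L], [C → . L A +], [C → . , C]
  [C → . L A +] has the dot before L: add [L → . + F C], [L → . f F]

GOTO = { [C → , . C], [C → . + , L], [C → . , C], [C → . L A +], [L → . + F C], [L → . f F] }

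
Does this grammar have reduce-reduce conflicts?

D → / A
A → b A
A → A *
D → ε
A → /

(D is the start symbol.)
A reduce-reduce conflict occurs when an LR(0) state has two complete items [A → α .] and [B → β .] — both call for a reduction, and with no lookahead the parser cannot choose between them.

Augment with D' → D and build the canonical LR(0) collection (I0 = CLOSURE({[D' → . D]}), then GOTO on every symbol after a dot until no new states appear). It has 8 states:
  I0: { [D → . / A], [D → .], [D' → . D] }  — shift, reduce
  I1: { [A → . /], [A → . A *], [A → . b A], [D → / . A] }  — shift
  I2: { [D' → D .] }  — accept
  I3: { [A → / .] }  — reduce
  I4: { [A → A . *], [D → / A .] }  — shift, reduce
  I5: { [A → . /], [A → . A *], [A → . b A], [A → b . A] }  — shift
  I6: { [A → A . *], [A → b A .] }  — shift, reduce
  I7: { [A → A * .] }  — reduce

No state contains more than one complete item.

Answer: No reduce-reduce conflicts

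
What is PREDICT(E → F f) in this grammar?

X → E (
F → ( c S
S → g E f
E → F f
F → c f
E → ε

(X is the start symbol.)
PREDICT(E → F f) = (FIRST(RHS) \ {ε}) ∪ (FOLLOW(E) if ε ∈ FIRST(RHS), i.e. RHS ⇒* ε)
FIRST(F) = { '(', 'c' }
FIRST(F f) = { '(', 'c' }
ε ∉ FIRST(F f), so FOLLOW(E) is not added.
PREDICT(E → F f) = { '(', 'c' }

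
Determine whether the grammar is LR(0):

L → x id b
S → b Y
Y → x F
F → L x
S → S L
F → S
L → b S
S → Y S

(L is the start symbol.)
Augment with L' → L and build the canonical LR(0) collection (I0 = CLOSURE({[L' → . L]}), then GOTO on every symbol after a dot until no new states appear). It has 20 states:
  I0: { [L → . b S], [L → . x id b], [L' → . L] }  — shift
  I1: { [L' → L .] }  — accept
  I2: { [L → b . S], [S → . S L], [S → . Y S], [S → . b Y], [Y → . x F] }  — shift
  I3: { [L → x . id b] }  — shift
  I4: { [L → x id . b] }  — shift
  I5: { [L → x id b .] }  — reduce
  I6: { [L → . b S], [L → . x id b], [L → b S .], [S → S . L] }  — shift, reduce
  I7: { [S → . S L], [S → . Y S], [S → . b Y], [S → Y . S], [Y → . x F] }  — shift
  I8: { [S → b . Y], [Y → . x F] }  — shift
  I9: { [F → . L x], [F → . S], [L → . b S], [L → . x id b], [S → . S L], [S → . Y S], [S → . b Y], [Y → . x F], [Y → x . F] }  — shift
  I10: { [Y → x F .] }  — reduce
  I11: { [F → L . x] }  — shift
  I12: { [F → S .], [L → . b S], [L → . x id b], [S → S . L] }  — shift, reduce
  I13: { [L → b . S], [S → . S L], [S → . Y S], [S → . b Y], [S → b . Y], [Y → . x F] }  — shift
  I14: { [F → . L x], [F → . S], [L → . b S], [L → . x id b], [L → x . id b], [S → . S L], [S → . Y S], [S → . b Y], [Y → . x F], [Y → x . F] }  — shift
  I15: { [S → . S L], [S → . Y S], [S → . b Y], [S → Y . S], [S → b Y .], [Y → . x F] }  — shift, reduce
  I16: { [L → . b S], [L → . x id b], [S → S . L], [S → Y S .] }  — shift, reduce
  I17: { [S → S L .] }  — reduce
  I18: { [F → L x .] }  — reduce
  I19: { [S → b Y .] }  — reduce

Conflict in state I6:
  Shift-reduce conflict between [L → b S .] and [L → . b S]
So the grammar is NOT LR(0).

Answer: No. Shift-reduce conflict between [L → b S .] and [L → . b S]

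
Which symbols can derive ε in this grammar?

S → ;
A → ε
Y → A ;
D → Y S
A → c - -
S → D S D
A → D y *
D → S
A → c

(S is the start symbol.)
{ 'A' }

A non-terminal is nullable if it can derive ε (the empty string): either it has an ε-production, or it has a production whose right-hand side consists entirely of nullable non-terminals.

ε-productions: A → ε
So A is immediately nullable.
No further non-terminal can be added: every production for the remaining non-terminals contains a terminal or a non-nullable non-terminal.
Nullable = { 'A' }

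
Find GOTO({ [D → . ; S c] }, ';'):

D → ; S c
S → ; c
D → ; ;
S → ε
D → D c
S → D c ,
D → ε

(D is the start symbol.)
{ [D → . ; ;], [D → . ; S c], [D → . D c], [D → .], [D → ; . S c], [S → . ; c], [S → . D c ,], [S → .] }

GOTO(I, ';') = CLOSURE({ [A → αX.β] : [A → α.Xβ] ∈ I, X = ';' })

Items with dot before ';', with the dot advanced:
  [D → . ; S c] → [D → ; . S c]
Closure of the advanced items:
  [D → ; . S c] has the dot before S: add [S → . ; c], [S → .], [S → . D c ,]
  [S → . D c ,] has the dot before D: add [D → . ; S c], [D → . ; ;], [D → . D c], [D → .]

GOTO = { [D → . ; ;], [D → . ; S c], [D → . D c], [D → .], [D → ; . S c], [S → . ; c], [S → . D c ,], [S → .] }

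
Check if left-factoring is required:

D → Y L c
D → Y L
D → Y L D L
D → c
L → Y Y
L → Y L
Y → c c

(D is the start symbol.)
Left-factoring is needed when two productions for the same non-terminal
share a common prefix on the right-hand side.

Productions for D:
  D → Y L c
  D → Y L
  D → Y L D L
  D → c
Productions for L:
  L → Y Y
  L → Y L

Found common prefix 'Y L' in productions for D
Found common prefix 'Y' in productions for L

Answer: Yes, D has productions with common prefix 'Y L'; L has productions with common prefix 'Y'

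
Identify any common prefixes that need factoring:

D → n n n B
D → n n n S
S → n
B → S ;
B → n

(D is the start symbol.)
Yes, D has productions with common prefix 'n n n'

Left-factoring is needed when two productions for the same non-terminal
share a common prefix on the right-hand side.

Productions for D:
  D → n n n B
  D → n n n S
Productions for B:
  B → S ;
  B → n

Found common prefix 'n n n' in productions for D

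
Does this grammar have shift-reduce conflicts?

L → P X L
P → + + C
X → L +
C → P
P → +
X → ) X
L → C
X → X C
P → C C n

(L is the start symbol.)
A shift-reduce conflict occurs when an LR(0) state has both:
  - a complete (reduce) item [A → α .] (dot at the end), and
  - a shift item [B → β . c γ] (dot before a terminal).

Augment with L' → L and build the canonical LR(0) collection (I0 = CLOSURE({[L' → . L]}), then GOTO on every symbol after a dot until no new states appear). It has 18 states:
  I0: { [C → . P], [L → . C], [L → . P X L], [L' → . L], [P → . + + C], [P → . +], [P → . C C n] }  — shift
  I1: { [P → + . + C], [P → + .] }  — shift, reduce
  I2: { [C → . P], [L → C .], [P → . + + C], [P → . +], [P → . C C n], [P → C . C n] }  — shift, reduce
  I3: { [L' → L .] }  — accept
  I4: { [C → . P], [C → P .], [L → . C], [L → . P X L], [L → P . X L], [P → . + + C], [P → . +], [P → . C C n], [X → . ) X], [X → . L +], [X → . X C] }  — shift, reduce
  I5: { [C → . P], [L → . C], [L → . P X L], [P → . + + C], [P → . +], [P → . C C n], [X → ) . X], [X → . ) X], [X → . L +], [X → . X C] }  — shift
  I6: { [X → L . +] }  — shift
  I7: { [C → . P], [L → . C], [L → . P X L], [L → P X . L], [P → . + + C], [P → . +], [P → . C C n], [X → X . C] }  — shift
  I8: { [C → . P], [L → C .], [P → . + + C], [P → . +], [P → . C C n], [P → C . C n], [X → X C .] }  — shift, 2 reduces
  I9: { [L → P X L .] }  — reduce
  I10: { [C → . P], [P → . + + C], [P → . +], [P → . C C n], [P → C . C n], [P → C C . n] }  — shift
  I11: { [C → P .] }  — reduce
  I12: { [P → C C n .] }  — reduce
  I13: { [X → L + .] }  — reduce
  I14: { [C → . P], [P → . + + C], [P → . +], [P → . C C n], [X → ) X .], [X → X . C] }  — shift, reduce
  I15: { [C → . P], [P → . + + C], [P → . +], [P → . C C n], [P → C . C n], [X → X C .] }  — shift, reduce
  I16: { [C → . P], [P → + + . C], [P → . + + C], [P → . +], [P → . C C n] }  — shift
  I17: { [C → . P], [P → + + C .], [P → . + + C], [P → . +], [P → . C C n], [P → C . C n] }  — shift, reduce

I1 contains reduce item [P → + .] and shift item [P → + . + C] — shift-reduce conflict.
I2 contains reduce item [L → C .] and shift items [P → . +], [P → . + + C] — shift-reduce conflict.
I4 contains reduce item [C → P .] and shift items [P → . +], [P → . + + C], [X → . ) X] — shift-reduce conflict.
I8 contains reduce items [L → C .], [X → X C .] and shift items [P → . +], [P → . + + C] — shift-reduce conflict.
I14 contains reduce item [X → ) X .] and shift items [P → . +], [P → . + + C] — shift-reduce conflict.
I15 contains reduce item [X → X C .] and shift items [P → . +], [P → . + + C] — shift-reduce conflict.
I17 contains reduce item [P → + + C .] and shift items [P → . +], [P → . + + C] — shift-reduce conflict.

Answer: Yes — I1: [P → + .] vs [P → + . + C]; I2: [L → C .] vs [P → . +]; I4: [C → P .] vs [P → . +]; I8: [L → C .] vs [P → . +]; I14: [X → ) X .] vs [P → . +]; I15: [X → X C .] vs [P → . +]; I17: [P → + + C .] vs [P → . +]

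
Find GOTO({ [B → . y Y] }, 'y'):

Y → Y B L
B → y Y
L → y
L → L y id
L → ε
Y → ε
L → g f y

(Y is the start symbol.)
{ [B → y . Y], [Y → . Y B L], [Y → .] }

GOTO(I, 'y') = CLOSURE({ [A → αX.β] : [A → α.Xβ] ∈ I, X = 'y' })

Items with dot before 'y', with the dot advanced:
  [B → . y Y] → [B → y . Y]
Closure of the advanced items:
  [B → y . Y] has the dot before Y: add [Y → . Y B L], [Y → .]

GOTO = { [B → y . Y], [Y → . Y B L], [Y → .] }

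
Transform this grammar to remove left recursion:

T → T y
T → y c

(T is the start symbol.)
T is directly left-recursive. The standard transformation for
  A → A α₁ | ... | A α_m | β₁ | ... | β_n
is
  A  → β₁ A' | ... | β_n A'
  A' → α₁ A' | ... | α_m A' | ε

T → y c becomes T → y c T'
T → T y becomes T' → y T'
Add T' → ε

Resulting grammar:
T → y c T'
T' → y T'
T' → ε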